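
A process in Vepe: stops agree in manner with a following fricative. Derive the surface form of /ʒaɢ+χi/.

[ʒaʁχi]

The rule targets /ɢ/ (voiced uvular stop), which sits before the trigger /χ/ (fricative).
A voiced uvular fricative is [ʁ], so the surface segment is [ʁ].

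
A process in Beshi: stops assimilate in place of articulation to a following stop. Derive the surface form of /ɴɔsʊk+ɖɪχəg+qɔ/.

[ɴɔsʊʈɖɪχəɢqɔ]

/k/ is a voiceless velar stop. The following trigger /ɖ/ is retroflex, so /k/ must become retroflex as well.
The voiceless retroflex stop is [ʈ], so /k/ → [ʈ].
At the second juncture, /g/ likewise becomes [ɢ] adjacent to /q/.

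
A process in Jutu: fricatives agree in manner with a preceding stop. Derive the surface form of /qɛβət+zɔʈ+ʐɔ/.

[qɛβətdɔʈɖɔ]

The rule targets /z/ (voiced alveolar fricative), which sits after the trigger /t/ (stop).
The voiced alveolar stop is [d], so /z/ → [d].
At the second juncture, /ʐ/ likewise becomes [ɖ] adjacent to /ʈ/.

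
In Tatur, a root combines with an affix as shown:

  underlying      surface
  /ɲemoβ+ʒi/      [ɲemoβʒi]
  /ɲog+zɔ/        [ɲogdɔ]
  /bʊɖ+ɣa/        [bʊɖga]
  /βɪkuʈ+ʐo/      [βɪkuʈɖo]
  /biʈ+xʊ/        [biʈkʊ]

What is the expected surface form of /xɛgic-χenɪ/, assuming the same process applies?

[xɛgicqenɪ]

The data show progressive manner assimilation: /z/ → [d] after /g/; /ɣ/ → [g] after /ɖ/; /ʐ/ → [ɖ] after /ʈ/; /x/ → [k] after /ʈ/. In each pair only manner changes, matching the preceding consonant, while place and voice stay constant.
Nothing changes in [ɲemoβʒi]: there the adjacent consonants already agree in manner (/ʒ/ and /β/ are both fricatives), so this form is consistent with the same rule.
The rule targets /χ/ (voiceless uvular fricative), which sits after the trigger /c/ (stop).
Changing only its manner to stop gives [q] — the voiceless uvular stop.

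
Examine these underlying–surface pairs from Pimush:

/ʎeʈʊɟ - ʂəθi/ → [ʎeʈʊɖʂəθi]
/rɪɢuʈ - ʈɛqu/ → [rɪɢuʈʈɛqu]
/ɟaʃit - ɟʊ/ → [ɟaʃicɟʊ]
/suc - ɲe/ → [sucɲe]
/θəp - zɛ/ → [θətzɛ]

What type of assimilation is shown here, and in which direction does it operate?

Underlying /ɟ/ is realised as [ɖ] next to /ʂ/; /ʂ/ itself does not change.
The change palatal → retroflex matches the place of the following /ʂ/, identifying this as place assimilation.
Manner and voice are unchanged, so the assimilation is partial, not total.
The same holds elsewhere in the data: /t/ → [c] before /ɟ/ (alveolar → palatal, matching palatal); /p/ → [t] before /z/ (bilabial → alveolar, matching alveolar) — only place changes, and always toward the following segment.
No alternation appears in [rɪɢuʈʈɛqu], [sucɲe]: there the adjacent consonants already agree in place (/ʈ/ and /ʈ/ are both retroflex; /c/ and /ɲ/ are both palatal), so these forms are consistent with the same rule.
The trigger is the following segment, so the direction is regressive (anticipatory).

regressive place assimilation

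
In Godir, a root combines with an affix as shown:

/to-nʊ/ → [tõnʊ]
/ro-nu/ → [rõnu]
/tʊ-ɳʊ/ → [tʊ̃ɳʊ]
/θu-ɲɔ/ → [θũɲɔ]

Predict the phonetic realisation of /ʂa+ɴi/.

[ʂãɴi]

The data show regressive nasality assimilation (vowel nasalisation): /o/ → [õ] before /n/; /ʊ/ → [ʊ̃] before /ɳ/; /u/ → [ũ] before /ɲ/ — a vowel is nasalised by an immediately following nasal consonant.
/a/ sits next to the nasal /ɴ/ and is therefore nasalised to [ã].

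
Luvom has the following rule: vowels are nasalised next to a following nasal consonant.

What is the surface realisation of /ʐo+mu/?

/o/ sits next to the nasal /m/ and is therefore nasalised to [õ].

[ʐõmu]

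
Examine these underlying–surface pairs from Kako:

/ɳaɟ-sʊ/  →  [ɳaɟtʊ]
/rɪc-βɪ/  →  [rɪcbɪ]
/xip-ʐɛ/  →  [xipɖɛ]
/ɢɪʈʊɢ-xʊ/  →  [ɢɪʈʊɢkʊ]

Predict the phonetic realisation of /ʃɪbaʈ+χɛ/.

The data show progressive manner assimilation: /s/ → [t] after /ɟ/; /β/ → [b] after /c/; /ʐ/ → [ɖ] after /p/; /x/ → [k] after /ɢ/. In each pair only manner changes, matching the preceding consonant, while place and voice stay constant.
/χ/ is a voiceless uvular fricative. The preceding trigger /ʈ/ is a stop, so /χ/ must become a stop as well.
The voiceless uvular stop is [q], so /χ/ → [q].

[ʃɪbaʈqɛ]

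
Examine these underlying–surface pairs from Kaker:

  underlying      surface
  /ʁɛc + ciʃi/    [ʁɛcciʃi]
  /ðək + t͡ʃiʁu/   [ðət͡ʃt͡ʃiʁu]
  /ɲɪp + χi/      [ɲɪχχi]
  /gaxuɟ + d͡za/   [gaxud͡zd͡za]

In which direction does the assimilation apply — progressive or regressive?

Underlying /k/ is realised as [t͡ʃ] next to /t͡ʃ/; /t͡ʃ/ itself does not change.
The output [t͡ʃ] is identical to the trigger /t͡ʃ/ — every feature (place, manner, voicing) has been copied — so this is total assimilation.
The remaining alternations confirm this: /p/ → [χ] before /χ/; /ɟ/ → [d͡z] before /d͡z/ — in each case the output is a copy of the following consonant.
In [ʁɛcciʃi] the two consonants at the boundary are already identical (/c/ + /c/), so the rule applies vacuously and nothing changes.
Since the segment that changes precedes the conditioning segment, the assimilation is regressive.

regressive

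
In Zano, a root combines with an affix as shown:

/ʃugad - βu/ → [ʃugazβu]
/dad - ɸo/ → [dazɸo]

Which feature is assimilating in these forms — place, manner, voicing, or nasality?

Comparing underlying and surface forms, /d/ → [z] is the alternation; the neighbouring /β/ is constant.
The change stop → fricative matches the manner of the following /β/, identifying this as manner assimilation.
Checking the remaining alternation: /d/ → [z] before /ɸ/ (stop → fricative, matching a fricative) — only manner changes, and always toward the following segment.

manner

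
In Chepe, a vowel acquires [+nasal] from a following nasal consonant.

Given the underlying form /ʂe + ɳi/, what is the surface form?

The vowel /e/ is adjacent to the following nasal /ɳ/, so it acquires [+nasal] and surfaces as [ẽ].

[ʂẽɳi]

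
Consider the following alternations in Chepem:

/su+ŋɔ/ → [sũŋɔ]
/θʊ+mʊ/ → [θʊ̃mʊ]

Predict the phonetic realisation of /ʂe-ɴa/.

The data show regressive nasality assimilation (vowel nasalisation): /u/ → [ũ] before /ŋ/; /ʊ/ → [ʊ̃] before /m/ — a vowel is nasalised by an immediately following nasal consonant.
/e/ sits next to the nasal /ɴ/ and is therefore nasalised to [ẽ].

[ʂẽɴa]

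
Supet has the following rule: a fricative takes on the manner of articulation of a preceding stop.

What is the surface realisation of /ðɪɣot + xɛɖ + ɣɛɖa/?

/x/ is a voiceless velar fricative. The preceding trigger /t/ is a stop, so /x/ must become a stop as well.
The voiceless velar stop is [k], so /x/ → [k].
At the second juncture, /ɣ/ likewise becomes [g] adjacent to /ɖ/.

[ðɪɣotkɛɖgɛɖa]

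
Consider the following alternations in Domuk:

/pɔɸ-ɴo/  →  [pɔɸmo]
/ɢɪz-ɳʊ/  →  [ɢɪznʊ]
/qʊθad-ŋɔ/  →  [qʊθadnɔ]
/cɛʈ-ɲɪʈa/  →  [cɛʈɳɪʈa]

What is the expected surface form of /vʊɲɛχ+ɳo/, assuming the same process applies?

[vʊɲɛχɴo]

The data show progressive place assimilation: /ɴ/ → [m] after /ɸ/; /ɳ/ → [n] after /z/; /ŋ/ → [n] after /d/; /ɲ/ → [ɳ] after /ʈ/. In each pair only place changes, matching the preceding consonant, while manner and voice stay constant.
/ɳ/ is a voiced retroflex nasal. The preceding trigger /χ/ is uvular, so /ɳ/ must become uvular as well.
The voiced uvular nasal is [ɴ], so /ɳ/ → [ɴ].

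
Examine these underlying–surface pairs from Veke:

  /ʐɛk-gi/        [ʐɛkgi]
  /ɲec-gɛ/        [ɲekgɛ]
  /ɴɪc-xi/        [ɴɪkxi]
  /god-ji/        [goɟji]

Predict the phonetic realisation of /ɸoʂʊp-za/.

The data show regressive place assimilation: /c/ → [k] before /g/; /c/ → [k] before /x/; /d/ → [ɟ] before /j/. In each pair only place changes, matching the following consonant, while manner and voice stay constant.
No alternation appears in [ʐɛkgi]: there the adjacent consonants already agree in place (/k/ and /g/ are both velar), so this form is consistent with the same rule.
The rule targets /p/ (voiceless bilabial stop), which sits before the trigger /z/ (alveolar).
A voiceless alveolar stop is [t], so the surface segment is [t].

[ɸoʂʊtza]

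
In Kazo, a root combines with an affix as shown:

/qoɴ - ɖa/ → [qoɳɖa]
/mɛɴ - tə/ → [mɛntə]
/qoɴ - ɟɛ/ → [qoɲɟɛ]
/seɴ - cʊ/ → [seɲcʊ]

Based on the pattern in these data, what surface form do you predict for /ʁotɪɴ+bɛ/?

The data show regressive place assimilation: /ɴ/ → [ɳ] before /ɖ/; /ɴ/ → [n] before /t/; /ɴ/ → [ɲ] before /ɟ/; /ɴ/ → [ɲ] before /c/. In each pair only place changes, matching the following consonant, while manner and voice stay constant.
/ɴ/ is a voiced uvular nasal. The following trigger /b/ is bilabial, so /ɴ/ must become bilabial as well.
Changing only its place to bilabial gives [m] — the voiced bilabial nasal.

[ʁotɪmbɛ]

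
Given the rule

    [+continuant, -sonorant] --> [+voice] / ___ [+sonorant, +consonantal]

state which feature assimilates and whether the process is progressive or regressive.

regressive voicing assimilation

The structural change is [+voice], and the conditioning segment [+sonorant, +consonantal] (a sonorant consonant) is itself voiced, so the target comes to share the voicing of its neighbour — voicing assimilation.
The conditioning segment sits to the right of the focus bar, meaning the trigger follows the segment that changes — regressive assimilation.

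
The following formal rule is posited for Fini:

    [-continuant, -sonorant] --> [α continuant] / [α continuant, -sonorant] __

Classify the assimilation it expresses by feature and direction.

The rule copies [continuant] (continuancy) from the environment onto the target stops; since [±continuant] encodes the stop/fricative manner contrast, the assimilating dimension is manner.
Since the environment is written before the underscore, the trigger precedes the target; the direction is progressive.

progressive manner assimilation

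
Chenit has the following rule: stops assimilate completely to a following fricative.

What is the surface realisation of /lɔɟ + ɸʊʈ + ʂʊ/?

/ɟ/ is the segment targeted by the rule; it sits immediately before /ɸ/, so it assimilates completely and surfaces as [ɸ].
At the second juncture, /ʈ/ likewise becomes [ʂ] adjacent to /ʂ/.

[lɔɸɸʊʂʂʊ]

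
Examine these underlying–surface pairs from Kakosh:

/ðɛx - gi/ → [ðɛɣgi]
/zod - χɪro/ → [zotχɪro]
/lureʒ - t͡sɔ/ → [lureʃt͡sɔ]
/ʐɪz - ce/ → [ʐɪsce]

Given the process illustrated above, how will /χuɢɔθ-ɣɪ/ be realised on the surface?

The data show regressive voicing assimilation: /x/ → [ɣ] before /g/; /d/ → [t] before /χ/; /ʒ/ → [ʃ] before /t͡s/; /z/ → [s] before /c/. In each pair only voicing changes, matching the following consonant, while place and manner stay constant.
The rule targets /θ/ (voiceless dental fricative), which sits before the trigger /ɣ/ (voiced).
A voiced dental fricative is [ð], so the surface segment is [ð].

[χuɢɔðɣɪ]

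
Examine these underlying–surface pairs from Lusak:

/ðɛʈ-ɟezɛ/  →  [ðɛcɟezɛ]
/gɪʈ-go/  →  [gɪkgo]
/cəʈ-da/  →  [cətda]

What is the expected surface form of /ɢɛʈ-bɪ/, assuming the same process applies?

[ɢɛpbɪ]

The data show regressive place assimilation: /ʈ/ → [c] before /ɟ/; /ʈ/ → [k] before /g/; /ʈ/ → [t] before /d/. In each pair only place changes, matching the following consonant, while manner and voice stay constant.
/ʈ/ is a voiceless retroflex stop. The following trigger /b/ is bilabial, so /ʈ/ must become bilabial as well.
Changing only its place to bilabial gives [p] — the voiceless bilabial stop.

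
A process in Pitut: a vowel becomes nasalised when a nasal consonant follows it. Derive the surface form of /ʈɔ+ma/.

The vowel /ɔ/ is adjacent to the following nasal /m/, so it acquires [+nasal] and surfaces as [ɔ̃].

[ʈɔ̃ma]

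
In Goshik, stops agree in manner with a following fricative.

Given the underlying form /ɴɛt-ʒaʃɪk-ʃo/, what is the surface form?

/t/ is a voiceless alveolar stop. The following trigger /ʒ/ is a fricative, so /t/ must become a fricative as well.
A voiceless alveolar fricative is [s], so the surface segment is [s].
At the second juncture, /k/ likewise becomes [x] adjacent to /ʃ/.

[ɴɛsʒaʃɪxʃo]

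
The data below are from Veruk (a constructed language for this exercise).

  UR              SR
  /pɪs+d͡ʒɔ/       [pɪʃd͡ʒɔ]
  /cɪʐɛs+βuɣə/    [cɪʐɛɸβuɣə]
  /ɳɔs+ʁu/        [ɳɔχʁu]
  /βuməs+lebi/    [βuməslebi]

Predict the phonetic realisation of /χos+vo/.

[χofvo]

The data show regressive place assimilation: /s/ → [ʃ] before /d͡ʒ/; /s/ → [ɸ] before /β/; /s/ → [χ] before /ʁ/. In each pair only place changes, matching the following consonant, while manner and voice stay constant.
No alternation appears in [βuməslebi]: there the adjacent consonants already agree in place (/s/ and /l/ are both alveolar), so this form is consistent with the same rule.
/s/ is a voiceless alveolar fricative. The following trigger /v/ is labiodental, so /s/ must become labiodental as well.
The voiceless labiodental fricative is [f], so /s/ → [f].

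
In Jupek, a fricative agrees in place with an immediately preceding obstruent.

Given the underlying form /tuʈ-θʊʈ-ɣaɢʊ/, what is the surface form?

[tuʈʂʊʈʐaɢʊ]

/θ/ is a voiceless dental fricative. The preceding trigger /ʈ/ is retroflex, so /θ/ must become retroflex as well.
The voiceless retroflex fricative is [ʂ], so /θ/ → [ʂ].
The same rule applies at the second boundary: /ɣ/ → [ʐ] next to /ʈ/.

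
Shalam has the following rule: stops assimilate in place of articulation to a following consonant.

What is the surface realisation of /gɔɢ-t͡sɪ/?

[gɔdt͡sɪ]

The rule targets /ɢ/ (voiced uvular stop), which sits before the trigger /t͡s/ (alveolar).
Changing only its place to alveolar gives [d] — the voiced alveolar stop.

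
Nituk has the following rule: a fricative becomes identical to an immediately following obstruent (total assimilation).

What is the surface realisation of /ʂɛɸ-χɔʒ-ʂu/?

[ʂɛχχɔʂʂu]

/ɸ/ is the segment targeted by the rule; it sits immediately before /χ/, so it assimilates completely and surfaces as [χ].
At the second juncture, /ʒ/ likewise becomes [ʂ] adjacent to /ʂ/.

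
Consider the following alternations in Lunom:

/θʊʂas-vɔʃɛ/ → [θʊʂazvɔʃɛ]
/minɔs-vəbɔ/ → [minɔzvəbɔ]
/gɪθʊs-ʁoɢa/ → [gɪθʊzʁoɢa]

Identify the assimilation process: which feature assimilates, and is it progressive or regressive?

regressive voicing assimilation

Underlying /s/ is realised as [z] next to /v/; /v/ itself does not change.
/s/ is voiceless while /v/ is voiced; the output [z] is voiced, matching the trigger — so the feature that spreads is voicing.
Place and manner are unchanged, so the assimilation is partial, not total.
Checking the remaining alternation: /s/ → [z] before /ʁ/ (voiceless → voiced, matching voiced) — only voicing changes, and always toward the following segment.
The trigger is the following segment, so the direction is regressive (anticipatory).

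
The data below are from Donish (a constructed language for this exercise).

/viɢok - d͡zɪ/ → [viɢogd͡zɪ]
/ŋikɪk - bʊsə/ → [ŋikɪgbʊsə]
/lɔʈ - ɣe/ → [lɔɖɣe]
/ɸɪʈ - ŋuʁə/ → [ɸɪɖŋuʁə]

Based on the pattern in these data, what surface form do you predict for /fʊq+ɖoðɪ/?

[fʊɢɖoðɪ]

The data show regressive voicing assimilation: /k/ → [g] before /d͡z/; /k/ → [g] before /b/; /ʈ/ → [ɖ] before /ɣ/; /ʈ/ → [ɖ] before /ŋ/. In each pair only voicing changes, matching the following consonant, while place and manner stay constant.
/q/ is a voiceless uvular stop. The following trigger /ɖ/ is voiced, so /q/ must become voiced as well.
Changing only its voicing to voiced gives [ɢ] — the voiced uvular stop.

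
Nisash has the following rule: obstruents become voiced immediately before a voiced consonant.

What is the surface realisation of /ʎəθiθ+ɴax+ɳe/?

The rule targets /θ/ (voiceless dental fricative), which sits before the trigger /ɴ/ (voiced).
The voiced dental fricative is [ð], so /θ/ → [ð].
At the second juncture, /x/ likewise becomes [ɣ] adjacent to /ɳ/.

[ʎəθiðɴaɣɳe]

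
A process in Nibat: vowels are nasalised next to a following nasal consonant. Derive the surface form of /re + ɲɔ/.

The vowel /e/ is adjacent to the following nasal /ɲ/, so it acquires [+nasal] and surfaces as [ẽ].

[rẽɲɔ]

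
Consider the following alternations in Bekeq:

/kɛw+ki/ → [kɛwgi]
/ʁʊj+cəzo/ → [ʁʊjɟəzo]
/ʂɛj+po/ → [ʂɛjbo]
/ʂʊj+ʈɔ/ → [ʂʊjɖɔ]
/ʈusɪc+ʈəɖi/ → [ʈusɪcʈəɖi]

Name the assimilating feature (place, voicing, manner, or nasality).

voicing

Underlying /k/ is realised as [g] next to /w/; /w/ itself does not change.
The change voiceless → voiced matches the voicing of the preceding /w/, identifying this as voicing assimilation.
The same holds elsewhere in the data: /c/ → [ɟ] after /j/ (voiceless → voiced, matching voiced); /p/ → [b] after /j/ (voiceless → voiced, matching voiced); /ʈ/ → [ɖ] after /j/ (voiceless → voiced, matching voiced) — only voicing changes, and always toward the preceding segment.
Nothing changes in [ʈusɪcʈəɖi]: there the adjacent consonants already agree in voicing (/ʈ/ and /c/ are both voiceless), so this form is consistent with the same rule.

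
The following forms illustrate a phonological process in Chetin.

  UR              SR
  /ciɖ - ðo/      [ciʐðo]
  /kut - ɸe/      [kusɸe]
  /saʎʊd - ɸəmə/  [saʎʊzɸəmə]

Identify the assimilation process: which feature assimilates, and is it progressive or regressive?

regressive manner assimilation

Underlying /ɖ/ is realised as [ʐ] next to /ð/; /ð/ itself does not change.
/ɖ/ is a stop while /ð/ is a fricative; the output [ʐ] is a fricative, matching the trigger — so the feature that spreads is manner.
Place and voice are unchanged, so the assimilation is partial, not total.
Checking the remaining alternations: /t/ → [s] before /ɸ/ (stop → fricative, matching a fricative); /d/ → [z] before /ɸ/ (stop → fricative, matching a fricative) — only manner changes, and always toward the following segment.
The trigger is the following segment, so the direction is regressive (anticipatory).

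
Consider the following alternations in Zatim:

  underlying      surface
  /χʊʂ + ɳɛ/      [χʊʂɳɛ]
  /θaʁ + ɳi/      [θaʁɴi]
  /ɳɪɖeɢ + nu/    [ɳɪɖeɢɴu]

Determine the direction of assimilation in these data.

Comparing underlying and surface forms, /ɳ/ → [ɴ] is the alternation; the neighbouring /ʁ/ is constant.
The change retroflex → uvular matches the place of the preceding /ʁ/, identifying this as place assimilation.
The same holds elsewhere in the data: /n/ → [ɴ] after /ɢ/ (alveolar → uvular, matching uvular) — only place changes, and always toward the preceding segment.
No alternation appears in [χʊʂɳɛ]: there the adjacent consonants already agree in place (/ɳ/ and /ʂ/ are both retroflex), so this form is consistent with the same rule.
Since the segment that changes follows the conditioning segment, the assimilation is progressive.

progressive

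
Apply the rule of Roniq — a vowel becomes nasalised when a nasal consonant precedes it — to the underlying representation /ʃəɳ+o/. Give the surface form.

/o/ sits next to the nasal /ɳ/ and is therefore nasalised to [õ].

[ʃəɳõ]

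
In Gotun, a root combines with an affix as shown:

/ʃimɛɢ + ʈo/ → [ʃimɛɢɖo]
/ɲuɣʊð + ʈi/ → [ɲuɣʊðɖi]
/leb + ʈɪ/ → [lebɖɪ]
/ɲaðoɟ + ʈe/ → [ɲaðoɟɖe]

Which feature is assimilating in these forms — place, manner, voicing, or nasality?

voicing

The segment that alternates is /ʈ/, which surfaces as [ɖ] when adjacent to /ɢ/.
/ʈ/ is voiceless while /ɢ/ is voiced; the output [ɖ] is voiced, matching the trigger — so the feature that spreads is voicing.
The same holds elsewhere in the data: /ʈ/ → [ɖ] after /ð/ (voiceless → voiced, matching voiced); /ʈ/ → [ɖ] after /b/ (voiceless → voiced, matching voiced); /ʈ/ → [ɖ] after /ɟ/ (voiceless → voiced, matching voiced) — only voicing changes, and always toward the preceding segment.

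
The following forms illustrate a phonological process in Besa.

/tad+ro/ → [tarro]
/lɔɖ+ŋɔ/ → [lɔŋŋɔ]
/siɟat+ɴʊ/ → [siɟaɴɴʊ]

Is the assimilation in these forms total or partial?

total assimilation

Underlying /ɖ/ is realised as [ŋ] next to /ŋ/; /ŋ/ itself does not change.
The output [ŋ] is identical to the trigger /ŋ/ — every feature (place, manner, voicing) has been copied — so this is total assimilation.
The other forms behave the same way: /d/ → [r] before /r/; /t/ → [ɴ] before /ɴ/ — in each case the output is a copy of the following consonant.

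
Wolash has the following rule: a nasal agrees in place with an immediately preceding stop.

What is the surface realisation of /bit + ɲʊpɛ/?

[bitnʊpɛ]

/ɲ/ is a voiced palatal nasal. The preceding trigger /t/ is alveolar, so /ɲ/ must become alveolar as well.
Changing only its place to alveolar gives [n] — the voiced alveolar nasal.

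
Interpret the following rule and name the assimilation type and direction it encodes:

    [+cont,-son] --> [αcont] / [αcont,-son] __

progressive manner assimilation

The rule copies [cont] (continuancy) from the environment onto the target fricatives; since [±cont] encodes the stop/fricative manner contrast, the assimilating dimension is manner.
Since the environment is written before the underscore, the trigger precedes the target; the direction is progressive.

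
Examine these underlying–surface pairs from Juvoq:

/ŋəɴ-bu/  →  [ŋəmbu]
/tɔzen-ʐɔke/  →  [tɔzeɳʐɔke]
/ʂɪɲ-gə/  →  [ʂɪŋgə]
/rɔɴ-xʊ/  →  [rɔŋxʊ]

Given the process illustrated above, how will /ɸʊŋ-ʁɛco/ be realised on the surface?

The data show regressive place assimilation: /ɴ/ → [m] before /b/; /n/ → [ɳ] before /ʐ/; /ɲ/ → [ŋ] before /g/; /ɴ/ → [ŋ] before /x/. In each pair only place changes, matching the following consonant, while manner and voice stay constant.
/ŋ/ is a voiced velar nasal. The following trigger /ʁ/ is uvular, so /ŋ/ must become uvular as well.
A voiced uvular nasal is [ɴ], so the surface segment is [ɴ].

[ɸʊɴʁɛco]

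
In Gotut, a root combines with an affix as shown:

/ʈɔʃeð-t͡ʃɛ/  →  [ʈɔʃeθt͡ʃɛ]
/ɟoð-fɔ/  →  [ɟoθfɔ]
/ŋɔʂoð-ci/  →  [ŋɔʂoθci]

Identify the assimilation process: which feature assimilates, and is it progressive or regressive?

regressive voicing assimilation

Comparing underlying and surface forms, /ð/ → [θ] is the alternation; the neighbouring /t͡ʃ/ is constant.
The change voiced → voiceless matches the voicing of the following /t͡ʃ/, identifying this as voicing assimilation.
Place and manner are unchanged, so the assimilation is partial, not total.
The other alternating forms pattern the same way: /ð/ → [θ] before /f/ (voiced → voiceless, matching voiceless); /ð/ → [θ] before /c/ (voiced → voiceless, matching voiceless) — only voicing changes, and always toward the following segment.
The trigger is the following segment, so the direction is regressive (anticipatory).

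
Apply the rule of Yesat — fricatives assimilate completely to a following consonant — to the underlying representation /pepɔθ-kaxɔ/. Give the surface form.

[pepɔkkaxɔ]

/θ/ is the segment targeted by the rule; it sits immediately before /k/, so it assimilates completely and surfaces as [k].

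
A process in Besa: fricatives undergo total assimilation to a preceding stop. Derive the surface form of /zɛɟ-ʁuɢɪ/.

/ʁ/ is the segment targeted by the rule; it sits immediately after /ɟ/, so it assimilates completely and surfaces as [ɟ].

[zɛɟɟuɢɪ]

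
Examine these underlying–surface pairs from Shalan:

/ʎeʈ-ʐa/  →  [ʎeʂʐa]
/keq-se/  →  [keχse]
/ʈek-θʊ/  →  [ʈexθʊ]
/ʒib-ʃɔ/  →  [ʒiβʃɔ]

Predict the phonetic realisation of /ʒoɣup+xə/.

[ʒoɣuɸxə]

The data show regressive manner assimilation: /ʈ/ → [ʂ] before /ʐ/; /q/ → [χ] before /s/; /k/ → [x] before /θ/; /b/ → [β] before /ʃ/. In each pair only manner changes, matching the following consonant, while place and voice stay constant.
/p/ is a voiceless bilabial stop. The following trigger /x/ is a fricative, so /p/ must become a fricative as well.
Changing only its manner to fricative gives [ɸ] — the voiceless bilabial fricative.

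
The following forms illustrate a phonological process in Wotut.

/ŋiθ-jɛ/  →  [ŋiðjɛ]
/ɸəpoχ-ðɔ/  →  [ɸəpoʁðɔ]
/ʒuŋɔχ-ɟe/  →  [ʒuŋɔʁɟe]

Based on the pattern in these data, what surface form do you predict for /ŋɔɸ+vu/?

[ŋɔβvu]

The data show regressive voicing assimilation: /θ/ → [ð] before /j/; /χ/ → [ʁ] before /ð/; /χ/ → [ʁ] before /ɟ/. In each pair only voicing changes, matching the following consonant, while place and manner stay constant.
/ɸ/ is a voiceless bilabial fricative. The following trigger /v/ is voiced, so /ɸ/ must become voiced as well.
A voiced bilabial fricative is [β], so the surface segment is [β].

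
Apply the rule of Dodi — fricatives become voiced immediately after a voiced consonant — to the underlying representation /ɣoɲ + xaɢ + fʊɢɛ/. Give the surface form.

/x/ is a voiceless velar fricative. The preceding trigger /ɲ/ is voiced, so /x/ must become voiced as well.
The voiced velar fricative is [ɣ], so /x/ → [ɣ].
At the second juncture, /f/ likewise becomes [v] adjacent to /ɢ/.

[ɣoɲɣaɢvʊɢɛ]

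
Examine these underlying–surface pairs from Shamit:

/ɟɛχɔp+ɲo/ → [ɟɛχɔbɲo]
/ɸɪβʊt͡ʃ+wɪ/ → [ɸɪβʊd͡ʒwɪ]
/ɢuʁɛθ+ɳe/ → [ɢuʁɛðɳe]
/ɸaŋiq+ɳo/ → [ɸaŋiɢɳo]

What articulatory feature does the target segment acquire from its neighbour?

voicing

Underlying /p/ is realised as [b] next to /ɲ/; /ɲ/ itself does not change.
The change voiceless → voiced matches the voicing of the following /ɲ/, identifying this as voicing assimilation.
The other alternating forms pattern the same way: /t͡ʃ/ → [d͡ʒ] before /w/ (voiceless → voiced, matching voiced); /θ/ → [ð] before /ɳ/ (voiceless → voiced, matching voiced); /q/ → [ɢ] before /ɳ/ (voiceless → voiced, matching voiced) — only voicing changes, and always toward the following segment.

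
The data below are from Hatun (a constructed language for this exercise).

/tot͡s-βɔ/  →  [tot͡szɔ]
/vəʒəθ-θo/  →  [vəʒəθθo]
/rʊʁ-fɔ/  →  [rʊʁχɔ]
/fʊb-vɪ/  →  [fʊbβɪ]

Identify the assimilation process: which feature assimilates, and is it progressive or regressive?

The segment that alternates is /β/, which surfaces as [z] when adjacent to /t͡s/.
/β/ is bilabial while /t͡s/ is alveolar; the output [z] is alveolar, matching the trigger — so the feature that spreads is place.
Manner and voice are unchanged, so the assimilation is partial, not total.
The same holds elsewhere in the data: /f/ → [χ] after /ʁ/ (labiodental → uvular, matching uvular); /v/ → [β] after /b/ (labiodental → bilabial, matching bilabial) — only place changes, and always toward the preceding segment.
No alternation appears in [vəʒəθθo]: there the adjacent consonants already agree in place (/θ/ and /θ/ are both dental), so this form is consistent with the same rule.
The trigger is the preceding segment, so the direction is progressive (perseverative).

progressive place assimilation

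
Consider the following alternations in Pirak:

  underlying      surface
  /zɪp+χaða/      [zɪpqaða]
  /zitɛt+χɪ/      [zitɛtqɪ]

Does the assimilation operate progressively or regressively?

progressive

The segment that alternates is /χ/, which surfaces as [q] when adjacent to /p/.
/χ/ is a fricative while /p/ is a stop; the output [q] is a stop, matching the trigger — so the feature that spreads is manner.
Checking the remaining alternation: /χ/ → [q] after /t/ (fricative → stop, matching a stop) — only manner changes, and always toward the preceding segment.
Since the segment that changes follows the conditioning segment, the assimilation is progressive.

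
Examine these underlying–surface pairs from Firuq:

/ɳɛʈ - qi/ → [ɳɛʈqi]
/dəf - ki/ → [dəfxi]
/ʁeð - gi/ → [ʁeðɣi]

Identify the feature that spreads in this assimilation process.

manner

Comparing underlying and surface forms, /k/ → [x] is the alternation; the neighbouring /f/ is constant.
/k/ is a stop while /f/ is a fricative; the output [x] is a fricative, matching the trigger — so the feature that spreads is manner.
The same holds elsewhere in the data: /g/ → [ɣ] after /ð/ (stop → fricative, matching a fricative) — only manner changes, and always toward the preceding segment.
No alternation appears in [ɳɛʈqi]: there the adjacent consonants already agree in manner (/q/ and /ʈ/ are both stops), so this form is consistent with the same rule.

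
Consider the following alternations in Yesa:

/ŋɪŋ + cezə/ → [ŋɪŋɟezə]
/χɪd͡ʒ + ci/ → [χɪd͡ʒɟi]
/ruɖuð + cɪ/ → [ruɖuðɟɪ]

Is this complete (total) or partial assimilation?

partial assimilation

The segment that alternates is /c/, which surfaces as [ɟ] when adjacent to /ŋ/.
/c/ is voiceless while /ŋ/ is voiced; the output [ɟ] is voiced, matching the trigger — so the feature that spreads is voicing.
Place and manner are unchanged, so the assimilation is partial, not total.
The same holds elsewhere in the data: /c/ → [ɟ] after /d͡ʒ/ (voiceless → voiced, matching voiced); /c/ → [ɟ] after /ð/ (voiceless → voiced, matching voiced) — only voicing changes, and always toward the preceding segment.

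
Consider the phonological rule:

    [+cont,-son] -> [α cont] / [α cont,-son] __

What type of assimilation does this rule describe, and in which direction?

progressive manner assimilation

The shared variable α links the value of [cont] on the target to that of the neighbouring obstruent. [cont] distinguishes stops from fricatives — a manner-of-articulation feature — so this is manner assimilation.
The conditioning segment sits to the left of the focus bar, meaning the trigger precedes the segment that changes — progressive assimilation.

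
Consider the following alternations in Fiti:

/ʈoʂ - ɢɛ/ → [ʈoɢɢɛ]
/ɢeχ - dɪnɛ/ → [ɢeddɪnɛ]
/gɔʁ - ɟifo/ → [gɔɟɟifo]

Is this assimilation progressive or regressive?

regressive

Underlying /ʂ/ is realised as [ɢ] next to /ɢ/; /ɢ/ itself does not change.
The output [ɢ] is identical to the trigger /ɢ/ — every feature (place, manner, voicing) has been copied — so this is total assimilation.
The remaining alternations confirm this: /χ/ → [d] before /d/; /ʁ/ → [ɟ] before /ɟ/ — in each case the output is a copy of the following consonant.
The trigger is the following segment, so the direction is regressive (anticipatory).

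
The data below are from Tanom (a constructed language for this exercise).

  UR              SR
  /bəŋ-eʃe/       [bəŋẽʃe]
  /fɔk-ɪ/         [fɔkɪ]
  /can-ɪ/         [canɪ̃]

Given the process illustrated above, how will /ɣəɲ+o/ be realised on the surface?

The data show progressive nasality assimilation (vowel nasalisation): /e/ → [ẽ] after /ŋ/; /ɪ/ → [ɪ̃] after /n/ — a vowel is nasalised by an immediately preceding nasal consonant.
No change occurs in [fɔkɪ] because the vowel at the boundary is adjacent to an oral consonant, not a nasal (/ɪ/ next to /k/).
/o/ sits next to the nasal /ɲ/ and is therefore nasalised to [õ].

[ɣəɲõ]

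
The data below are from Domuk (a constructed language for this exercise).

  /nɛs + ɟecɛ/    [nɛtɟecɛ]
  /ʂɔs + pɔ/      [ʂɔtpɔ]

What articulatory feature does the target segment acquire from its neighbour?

The segment that alternates is /s/, which surfaces as [t] when adjacent to /ɟ/.
/s/ is a fricative while /ɟ/ is a stop; the output [t] is a stop, matching the trigger — so the feature that spreads is manner.
The same holds elsewhere in the data: /s/ → [t] before /p/ (fricative → stop, matching a stop) — only manner changes, and always toward the following segment.

manner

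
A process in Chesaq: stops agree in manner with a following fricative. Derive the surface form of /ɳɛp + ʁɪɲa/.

/p/ is a voiceless bilabial stop. The following trigger /ʁ/ is a fricative, so /p/ must become a fricative as well.
The voiceless bilabial fricative is [ɸ], so /p/ → [ɸ].

[ɳɛɸʁɪɲa]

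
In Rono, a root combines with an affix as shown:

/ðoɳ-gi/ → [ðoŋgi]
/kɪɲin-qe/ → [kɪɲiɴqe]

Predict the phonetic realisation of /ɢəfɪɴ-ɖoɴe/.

[ɢəfɪɳɖoɴe]

The data show regressive place assimilation: /ɳ/ → [ŋ] before /g/; /n/ → [ɴ] before /q/. In each pair only place changes, matching the following consonant, while manner and voice stay constant.
The rule targets /ɴ/ (voiced uvular nasal), which sits before the trigger /ɖ/ (retroflex).
A voiced retroflex nasal is [ɳ], so the surface segment is [ɳ].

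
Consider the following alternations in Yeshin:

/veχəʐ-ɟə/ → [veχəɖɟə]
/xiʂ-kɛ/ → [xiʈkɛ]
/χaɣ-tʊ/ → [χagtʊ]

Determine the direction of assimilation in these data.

regressive

The segment that alternates is /ʐ/, which surfaces as [ɖ] when adjacent to /ɟ/.
/ʐ/ is a fricative while /ɟ/ is a stop; the output [ɖ] is a stop, matching the trigger — so the feature that spreads is manner.
Checking the remaining alternations: /ʂ/ → [ʈ] before /k/ (fricative → stop, matching a stop); /ɣ/ → [g] before /t/ (fricative → stop, matching a stop) — only manner changes, and always toward the following segment.
The trigger is the following segment, so the direction is regressive (anticipatory).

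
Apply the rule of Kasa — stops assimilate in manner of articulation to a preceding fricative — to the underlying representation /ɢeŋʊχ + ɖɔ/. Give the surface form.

[ɢeŋʊχʐɔ]

The rule targets /ɖ/ (voiced retroflex stop), which sits after the trigger /χ/ (fricative).
Changing only its manner to fricative gives [ʐ] — the voiced retroflex fricative.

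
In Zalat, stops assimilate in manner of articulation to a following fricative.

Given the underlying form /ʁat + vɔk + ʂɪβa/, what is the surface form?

[ʁasvɔxʂɪβa]

/t/ is a voiceless alveolar stop. The following trigger /v/ is a fricative, so /t/ must become a fricative as well.
A voiceless alveolar fricative is [s], so the surface segment is [s].
At the second juncture, /k/ likewise becomes [x] adjacent to /ʂ/.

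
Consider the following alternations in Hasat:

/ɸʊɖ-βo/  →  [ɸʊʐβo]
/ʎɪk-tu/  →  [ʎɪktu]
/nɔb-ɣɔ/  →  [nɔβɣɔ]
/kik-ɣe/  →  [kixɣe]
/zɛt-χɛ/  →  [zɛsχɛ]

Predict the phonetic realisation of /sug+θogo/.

The data show regressive manner assimilation: /ɖ/ → [ʐ] before /β/; /b/ → [β] before /ɣ/; /k/ → [x] before /ɣ/; /t/ → [s] before /χ/. In each pair only manner changes, matching the following consonant, while place and voice stay constant.
No alternation appears in [ʎɪktu]: there the adjacent consonants already agree in manner (/k/ and /t/ are both stops), so this form is consistent with the same rule.
The rule targets /g/ (voiced velar stop), which sits before the trigger /θ/ (fricative).
Changing only its manner to fricative gives [ɣ] — the voiced velar fricative.

[suɣθogo]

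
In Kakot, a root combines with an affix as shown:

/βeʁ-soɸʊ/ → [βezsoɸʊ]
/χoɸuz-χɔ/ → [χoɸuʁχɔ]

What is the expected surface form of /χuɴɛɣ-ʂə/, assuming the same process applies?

[χuɴɛʐʂə]

The data show regressive place assimilation: /ʁ/ → [z] before /s/; /z/ → [ʁ] before /χ/. In each pair only place changes, matching the following consonant, while manner and voice stay constant.
/ɣ/ is a voiced velar fricative. The following trigger /ʂ/ is retroflex, so /ɣ/ must become retroflex as well.
A voiced retroflex fricative is [ʐ], so the surface segment is [ʐ].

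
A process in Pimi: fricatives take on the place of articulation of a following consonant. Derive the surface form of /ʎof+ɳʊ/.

[ʎoʂɳʊ]

/f/ is a voiceless labiodental fricative. The following trigger /ɳ/ is retroflex, so /f/ must become retroflex as well.
Changing only its place to retroflex gives [ʂ] — the voiceless retroflex fricative.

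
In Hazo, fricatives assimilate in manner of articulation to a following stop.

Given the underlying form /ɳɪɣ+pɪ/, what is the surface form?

[ɳɪgpɪ]

The rule targets /ɣ/ (voiced velar fricative), which sits before the trigger /p/ (stop).
A voiced velar stop is [g], so the surface segment is [g].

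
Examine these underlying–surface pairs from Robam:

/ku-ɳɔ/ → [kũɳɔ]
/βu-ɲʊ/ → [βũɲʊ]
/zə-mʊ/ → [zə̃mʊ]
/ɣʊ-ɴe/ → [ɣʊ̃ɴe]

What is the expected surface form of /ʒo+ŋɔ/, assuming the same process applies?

[ʒõŋɔ]

The data show regressive nasality assimilation (vowel nasalisation): /u/ → [ũ] before /ɳ/; /u/ → [ũ] before /ɲ/; /ə/ → [ə̃] before /m/; /ʊ/ → [ʊ̃] before /ɴ/ — a vowel is nasalised by an immediately following nasal consonant.
The vowel /o/ is adjacent to the following nasal /ŋ/, so it acquires [+nasal] and surfaces as [õ].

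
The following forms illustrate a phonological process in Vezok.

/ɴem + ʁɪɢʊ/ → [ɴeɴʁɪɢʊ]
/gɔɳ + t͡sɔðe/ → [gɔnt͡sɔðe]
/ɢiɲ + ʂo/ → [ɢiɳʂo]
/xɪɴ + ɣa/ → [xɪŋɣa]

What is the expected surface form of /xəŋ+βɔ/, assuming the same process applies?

[xəmβɔ]

The data show regressive place assimilation: /m/ → [ɴ] before /ʁ/; /ɳ/ → [n] before /t͡s/; /ɲ/ → [ɳ] before /ʂ/; /ɴ/ → [ŋ] before /ɣ/. In each pair only place changes, matching the following consonant, while manner and voice stay constant.
The rule targets /ŋ/ (voiced velar nasal), which sits before the trigger /β/ (bilabial).
A voiced bilabial nasal is [m], so the surface segment is [m].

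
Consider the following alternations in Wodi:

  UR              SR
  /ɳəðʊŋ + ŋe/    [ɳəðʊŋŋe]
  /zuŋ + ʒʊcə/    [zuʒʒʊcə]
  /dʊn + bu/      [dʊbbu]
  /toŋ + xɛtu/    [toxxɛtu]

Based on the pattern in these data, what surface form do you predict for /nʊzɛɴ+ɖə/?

The data show regressive total assimilation (/ŋ/ → [ʒ] before /ʒ/; /n/ → [b] before /b/; /ŋ/ → [x] before /x/): in every case the target segment becomes identical to its following neighbour, copying more than a single feature.
In [ɳəðʊŋŋe] the two consonants at the boundary are already identical (/ŋ/ + /ŋ/), so the rule applies vacuously and nothing changes.
/ɴ/ is the segment targeted by the rule; it sits immediately before /ɖ/, so it assimilates completely and surfaces as [ɖ].

[nʊzɛɖɖə]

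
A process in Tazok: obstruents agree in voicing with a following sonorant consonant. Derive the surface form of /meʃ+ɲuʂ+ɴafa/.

[meʒɲuʐɴafa]

The rule targets /ʃ/ (voiceless postalveolar fricative), which sits before the trigger /ɲ/ (voiced).
The voiced postalveolar fricative is [ʒ], so /ʃ/ → [ʒ].
At the second juncture, /ʂ/ likewise becomes [ʐ] adjacent to /ɴ/.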